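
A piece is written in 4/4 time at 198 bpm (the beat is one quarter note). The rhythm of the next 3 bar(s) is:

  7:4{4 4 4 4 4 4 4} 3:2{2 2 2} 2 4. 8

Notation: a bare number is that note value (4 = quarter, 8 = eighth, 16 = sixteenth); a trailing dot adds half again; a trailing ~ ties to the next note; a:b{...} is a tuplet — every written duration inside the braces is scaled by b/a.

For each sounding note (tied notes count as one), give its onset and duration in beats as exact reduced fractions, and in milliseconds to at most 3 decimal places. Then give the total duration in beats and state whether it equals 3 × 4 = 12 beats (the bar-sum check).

1) 0.0ms=0b +173.16ms=4/7b
2) 173.16ms=4/7b +173.16ms=4/7b
3) 346.32ms=8/7b +173.16ms=4/7b
4) 519.481ms=12/7b +173.16ms=4/7b
5) 692.641ms=16/7b +173.16ms=4/7b
6) 865.801ms=20/7b +173.16ms=4/7b
7) 1038.961ms=24/7b +173.16ms=4/7b
8) 1212.121ms=4b +404.04ms=4/3b
9) 1616.162ms=16/3b +404.04ms=4/3b
10) 2020.202ms=20/3b +404.04ms=4/3b
11) 2424.242ms=8b +606.061ms=2b
12) 3030.303ms=10b +454.545ms=3/2b
13) 3484.848ms=23/2b +151.515ms=1/2b
Σ=12b of 12 (198bpm 4/4) — PASS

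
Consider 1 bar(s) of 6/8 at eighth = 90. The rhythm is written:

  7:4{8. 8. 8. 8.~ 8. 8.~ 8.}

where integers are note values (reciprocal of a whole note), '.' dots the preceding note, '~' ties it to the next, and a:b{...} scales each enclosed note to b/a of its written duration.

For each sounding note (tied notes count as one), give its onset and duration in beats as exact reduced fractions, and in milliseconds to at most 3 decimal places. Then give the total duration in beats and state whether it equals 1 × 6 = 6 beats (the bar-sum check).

1) 0.0ms=0b +571.429ms=6/7b
2) 571.429ms=6/7b +571.429ms=6/7b
3) 1142.857ms=12/7b +571.429ms=6/7b
4) 1714.286ms=18/7b +1142.857ms=12/7b
5) 2857.143ms=30/7b +1142.857ms=12/7b
Σ=6b of 6 (90bpm 6/8) — PASS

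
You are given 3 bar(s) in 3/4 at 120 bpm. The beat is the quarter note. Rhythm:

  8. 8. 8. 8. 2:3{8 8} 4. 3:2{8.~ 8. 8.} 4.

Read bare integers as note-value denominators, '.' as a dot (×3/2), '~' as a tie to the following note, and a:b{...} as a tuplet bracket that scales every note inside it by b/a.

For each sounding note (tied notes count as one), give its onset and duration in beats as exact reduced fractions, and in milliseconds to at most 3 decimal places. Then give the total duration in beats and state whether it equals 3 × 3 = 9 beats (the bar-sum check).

1) 0.0ms=0b +375.0ms=3/4b
2) 375.0ms=3/4b +375.0ms=3/4b
3) 750.0ms=3/2b +375.0ms=3/4b
4) 1125.0ms=9/4b +375.0ms=3/4b
5) 1500.0ms=3b +375.0ms=3/4b
6) 1875.0ms=15/4b +375.0ms=3/4b
7) 2250.0ms=9/2b +750.0ms=3/2b
8) 3000.0ms=6b +500.0ms=1b
9) 3500.0ms=7b +250.0ms=1/2b
10) 3750.0ms=15/2b +750.0ms=3/2b
Σ=9b of 9 (120bpm 3/4) — PASS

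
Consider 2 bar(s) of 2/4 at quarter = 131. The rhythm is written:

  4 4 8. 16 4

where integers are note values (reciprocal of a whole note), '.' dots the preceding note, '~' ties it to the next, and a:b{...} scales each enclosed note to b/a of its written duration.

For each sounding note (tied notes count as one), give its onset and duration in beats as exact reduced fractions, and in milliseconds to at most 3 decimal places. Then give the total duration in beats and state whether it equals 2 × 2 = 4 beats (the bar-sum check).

1) 0.0ms=0b +458.015ms=1b
2) 458.015ms=1b +458.015ms=1b
3) 916.031ms=2b +343.511ms=3/4b
4) 1259.542ms=11/4b +114.504ms=1/4b
5) 1374.046ms=3b +458.015ms=1b
Σ=4b of 4 (131bpm 2/4) — PASS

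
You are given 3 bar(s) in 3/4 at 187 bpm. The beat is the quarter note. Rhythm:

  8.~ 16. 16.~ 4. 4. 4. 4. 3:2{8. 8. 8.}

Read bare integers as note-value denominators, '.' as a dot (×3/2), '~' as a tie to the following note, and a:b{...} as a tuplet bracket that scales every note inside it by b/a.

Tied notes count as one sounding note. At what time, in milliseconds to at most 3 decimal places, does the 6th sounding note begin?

1. 0.0ms @ 0 + 360.963ms (9/8)
2. 360.963ms @ 9/8 + 601.604ms (15/8)
3. 962.567ms @ 3 + 481.283ms (3/2)
4. 1443.85ms @ 9/2 + 481.283ms (3/2)
5. 1925.134ms @ 6 + 481.283ms (3/2)
6. 2406.417ms @ 15/2 + 160.428ms (1/2)
7. 2566.845ms @ 8 + 160.428ms (1/2)
8. 2727.273ms @ 17/2 + 160.428ms (1/2)

note 6 onset = 15/2b = 2406.417ms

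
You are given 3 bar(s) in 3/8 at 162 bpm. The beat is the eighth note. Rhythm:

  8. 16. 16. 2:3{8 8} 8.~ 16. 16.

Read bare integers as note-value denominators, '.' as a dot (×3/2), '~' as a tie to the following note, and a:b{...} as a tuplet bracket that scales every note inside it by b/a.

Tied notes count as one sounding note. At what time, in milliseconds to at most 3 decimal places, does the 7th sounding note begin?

note 7 onset = 33/4b = 3055.556ms

1. 0.0ms @ 0 + 555.556ms (3/2)
2. 555.556ms @ 3/2 + 277.778ms (3/4)
3. 833.333ms @ 9/4 + 277.778ms (3/4)
4. 1111.111ms @ 3 + 555.556ms (3/2)
5. 1666.667ms @ 9/2 + 555.556ms (3/2)
6. 2222.222ms @ 6 + 833.333ms (9/4)
7. 3055.556ms @ 33/4 + 277.778ms (3/4)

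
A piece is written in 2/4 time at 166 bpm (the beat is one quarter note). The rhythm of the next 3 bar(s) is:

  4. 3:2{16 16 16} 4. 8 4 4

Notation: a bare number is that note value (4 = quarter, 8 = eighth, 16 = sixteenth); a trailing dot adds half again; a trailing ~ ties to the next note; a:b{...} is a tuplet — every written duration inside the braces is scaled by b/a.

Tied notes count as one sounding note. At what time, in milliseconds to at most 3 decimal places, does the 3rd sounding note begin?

note 3 onset = 5/3b = 602.41ms

1. 0.0ms @ 0 + 542.169ms (3/2)
2. 542.169ms @ 3/2 + 60.241ms (1/6)
3. 602.41ms @ 5/3 + 60.241ms (1/6)
4. 662.651ms @ 11/6 + 60.241ms (1/6)
5. 722.892ms @ 2 + 542.169ms (3/2)
6. 1265.06ms @ 7/2 + 180.723ms (1/2)
7. 1445.783ms @ 4 + 361.446ms (1)
8. 1807.229ms @ 5 + 361.446ms (1)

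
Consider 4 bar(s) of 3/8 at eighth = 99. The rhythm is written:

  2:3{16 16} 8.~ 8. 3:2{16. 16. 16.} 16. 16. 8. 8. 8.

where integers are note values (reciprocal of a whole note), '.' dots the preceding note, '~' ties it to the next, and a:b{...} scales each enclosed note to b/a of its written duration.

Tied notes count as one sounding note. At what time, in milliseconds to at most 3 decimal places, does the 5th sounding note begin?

note 5 onset = 5b = 3030.303ms

1. 0.0ms @ 0 + 454.545ms (3/4)
2. 454.545ms @ 3/4 + 454.545ms (3/4)
3. 909.091ms @ 3/2 + 1818.182ms (3)
4. 2727.273ms @ 9/2 + 303.03ms (1/2)
5. 3030.303ms @ 5 + 303.03ms (1/2)
6. 3333.333ms @ 11/2 + 303.03ms (1/2)
7. 3636.364ms @ 6 + 454.545ms (3/4)
8. 4090.909ms @ 27/4 + 454.545ms (3/4)
9. 4545.455ms @ 15/2 + 909.091ms (3/2)
10. 5454.545ms @ 9 + 909.091ms (3/2)
11. 6363.636ms @ 21/2 + 909.091ms (3/2)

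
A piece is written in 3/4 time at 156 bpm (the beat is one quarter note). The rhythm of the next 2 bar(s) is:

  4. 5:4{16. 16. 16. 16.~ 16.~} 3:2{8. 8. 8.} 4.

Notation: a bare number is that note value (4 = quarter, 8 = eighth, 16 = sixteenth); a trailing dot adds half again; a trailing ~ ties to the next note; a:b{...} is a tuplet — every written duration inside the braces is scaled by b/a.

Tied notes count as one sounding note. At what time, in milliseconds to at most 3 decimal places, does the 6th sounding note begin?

note 6 onset = 7/2b = 1346.154ms

1. 0.0ms @ 0 + 576.923ms (3/2)
2. 576.923ms @ 3/2 + 115.385ms (3/10)
3. 692.308ms @ 9/5 + 115.385ms (3/10)
4. 807.692ms @ 21/10 + 115.385ms (3/10)
5. 923.077ms @ 12/5 + 423.077ms (11/10)
6. 1346.154ms @ 7/2 + 192.308ms (1/2)
7. 1538.462ms @ 4 + 192.308ms (1/2)
8. 1730.769ms @ 9/2 + 576.923ms (3/2)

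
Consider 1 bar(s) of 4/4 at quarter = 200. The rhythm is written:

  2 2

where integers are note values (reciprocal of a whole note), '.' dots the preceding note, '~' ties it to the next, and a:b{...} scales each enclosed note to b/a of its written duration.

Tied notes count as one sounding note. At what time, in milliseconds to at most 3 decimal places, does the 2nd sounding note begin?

1. 0.0ms @ 0 + 600.0ms (2)
2. 600.0ms @ 2 + 600.0ms (2)

note 2 onset = 2b = 600.0ms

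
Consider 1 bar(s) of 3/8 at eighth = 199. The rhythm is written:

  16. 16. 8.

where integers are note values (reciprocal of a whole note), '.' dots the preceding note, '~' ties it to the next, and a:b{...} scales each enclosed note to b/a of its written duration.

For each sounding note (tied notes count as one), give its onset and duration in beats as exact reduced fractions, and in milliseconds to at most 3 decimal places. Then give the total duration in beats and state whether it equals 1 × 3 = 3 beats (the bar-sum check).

1) 0.0ms=0b +226.131ms=3/4b
2) 226.131ms=3/4b +226.131ms=3/4b
3) 452.261ms=3/2b +452.261ms=3/2b
Σ=3b of 3 (199bpm 3/8) — PASS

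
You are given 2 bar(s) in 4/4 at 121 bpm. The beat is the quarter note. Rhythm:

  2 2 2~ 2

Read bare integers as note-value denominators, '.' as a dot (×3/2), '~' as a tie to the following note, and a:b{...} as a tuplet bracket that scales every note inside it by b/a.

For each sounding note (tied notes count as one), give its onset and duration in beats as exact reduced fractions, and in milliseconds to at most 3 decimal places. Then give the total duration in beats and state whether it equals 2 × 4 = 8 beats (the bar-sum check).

1) 0.0ms=0b +991.736ms=2b
2) 991.736ms=2b +991.736ms=2b
3) 1983.471ms=4b +1983.471ms=4b
Σ=8b of 8 (121bpm 4/4) — PASS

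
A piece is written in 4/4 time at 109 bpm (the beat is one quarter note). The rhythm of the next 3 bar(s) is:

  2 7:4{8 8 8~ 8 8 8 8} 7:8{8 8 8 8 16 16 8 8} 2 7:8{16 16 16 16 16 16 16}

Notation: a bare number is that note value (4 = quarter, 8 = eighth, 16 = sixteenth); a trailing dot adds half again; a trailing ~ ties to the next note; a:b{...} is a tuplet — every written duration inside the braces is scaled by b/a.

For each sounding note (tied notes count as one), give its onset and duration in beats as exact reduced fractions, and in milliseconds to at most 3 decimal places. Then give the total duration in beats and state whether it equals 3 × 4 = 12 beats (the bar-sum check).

1) 0.0ms=0b +1100.917ms=2b
2) 1100.917ms=2b +157.274ms=2/7b
3) 1258.191ms=16/7b +157.274ms=2/7b
4) 1415.465ms=18/7b +314.548ms=4/7b
5) 1730.013ms=22/7b +157.274ms=2/7b
6) 1887.287ms=24/7b +157.274ms=2/7b
7) 2044.561ms=26/7b +157.274ms=2/7b
8) 2201.835ms=4b +314.548ms=4/7b
9) 2516.383ms=32/7b +314.548ms=4/7b
10) 2830.931ms=36/7b +314.548ms=4/7b
11) 3145.478ms=40/7b +314.548ms=4/7b
12) 3460.026ms=44/7b +157.274ms=2/7b
13) 3617.3ms=46/7b +157.274ms=2/7b
14) 3774.574ms=48/7b +314.548ms=4/7b
15) 4089.122ms=52/7b +314.548ms=4/7b
16) 4403.67ms=8b +1100.917ms=2b
17) 5504.587ms=10b +157.274ms=2/7b
18) 5661.861ms=72/7b +157.274ms=2/7b
19) 5819.135ms=74/7b +157.274ms=2/7b
20) 5976.409ms=76/7b +157.274ms=2/7b
21) 6133.683ms=78/7b +157.274ms=2/7b
22) 6290.957ms=80/7b +157.274ms=2/7b
23) 6448.231ms=82/7b +157.274ms=2/7b
Σ=12b of 12 (109bpm 4/4) — PASS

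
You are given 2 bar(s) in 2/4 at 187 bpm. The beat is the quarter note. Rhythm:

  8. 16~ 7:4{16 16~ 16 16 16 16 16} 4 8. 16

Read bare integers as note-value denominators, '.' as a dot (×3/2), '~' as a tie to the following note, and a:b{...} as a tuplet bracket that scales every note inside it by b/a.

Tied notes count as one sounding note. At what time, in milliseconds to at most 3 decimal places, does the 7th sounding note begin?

note 7 onset = 13/7b = 595.875ms

1. 0.0ms @ 0 + 240.642ms (3/4)
2. 240.642ms @ 3/4 + 126.05ms (11/28)
3. 366.692ms @ 8/7 + 91.673ms (2/7)
4. 458.365ms @ 10/7 + 45.837ms (1/7)
5. 504.202ms @ 11/7 + 45.837ms (1/7)
6. 550.038ms @ 12/7 + 45.837ms (1/7)
7. 595.875ms @ 13/7 + 45.837ms (1/7)
8. 641.711ms @ 2 + 320.856ms (1)
9. 962.567ms @ 3 + 240.642ms (3/4)
10. 1203.209ms @ 15/4 + 80.214ms (1/4)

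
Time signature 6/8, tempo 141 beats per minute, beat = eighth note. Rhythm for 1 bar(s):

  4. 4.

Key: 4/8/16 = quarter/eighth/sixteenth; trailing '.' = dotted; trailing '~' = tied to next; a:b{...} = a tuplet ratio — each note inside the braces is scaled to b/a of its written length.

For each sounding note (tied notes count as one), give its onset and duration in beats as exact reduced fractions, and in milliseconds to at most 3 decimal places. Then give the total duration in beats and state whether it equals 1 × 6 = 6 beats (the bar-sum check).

1) 0.0ms=0b +1276.596ms=3b
2) 1276.596ms=3b +1276.596ms=3b
Σ=6b of 6 (141bpm 6/8) — PASS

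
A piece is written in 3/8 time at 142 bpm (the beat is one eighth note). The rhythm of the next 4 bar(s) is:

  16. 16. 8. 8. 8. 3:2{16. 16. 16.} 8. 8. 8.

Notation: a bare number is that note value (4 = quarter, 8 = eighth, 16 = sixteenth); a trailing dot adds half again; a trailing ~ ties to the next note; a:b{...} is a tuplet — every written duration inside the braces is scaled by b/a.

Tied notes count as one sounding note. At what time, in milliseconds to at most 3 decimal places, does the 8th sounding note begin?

1. 0.0ms @ 0 + 316.901ms (3/4)
2. 316.901ms @ 3/4 + 316.901ms (3/4)
3. 633.803ms @ 3/2 + 633.803ms (3/2)
4. 1267.606ms @ 3 + 633.803ms (3/2)
5. 1901.408ms @ 9/2 + 633.803ms (3/2)
6. 2535.211ms @ 6 + 211.268ms (1/2)
7. 2746.479ms @ 13/2 + 211.268ms (1/2)
8. 2957.746ms @ 7 + 211.268ms (1/2)
9. 3169.014ms @ 15/2 + 633.803ms (3/2)
10. 3802.817ms @ 9 + 633.803ms (3/2)
11. 4436.62ms @ 21/2 + 633.803ms (3/2)

note 8 onset = 7b = 2957.746ms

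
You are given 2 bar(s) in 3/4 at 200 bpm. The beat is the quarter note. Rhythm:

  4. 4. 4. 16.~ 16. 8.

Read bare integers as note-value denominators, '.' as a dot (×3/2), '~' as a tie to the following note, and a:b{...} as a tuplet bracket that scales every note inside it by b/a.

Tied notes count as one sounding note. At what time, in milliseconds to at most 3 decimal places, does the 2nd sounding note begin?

note 2 onset = 3/2b = 450.0ms

1. 0.0ms @ 0 + 450.0ms (3/2)
2. 450.0ms @ 3/2 + 450.0ms (3/2)
3. 900.0ms @ 3 + 450.0ms (3/2)
4. 1350.0ms @ 9/2 + 225.0ms (3/4)
5. 1575.0ms @ 21/4 + 225.0ms (3/4)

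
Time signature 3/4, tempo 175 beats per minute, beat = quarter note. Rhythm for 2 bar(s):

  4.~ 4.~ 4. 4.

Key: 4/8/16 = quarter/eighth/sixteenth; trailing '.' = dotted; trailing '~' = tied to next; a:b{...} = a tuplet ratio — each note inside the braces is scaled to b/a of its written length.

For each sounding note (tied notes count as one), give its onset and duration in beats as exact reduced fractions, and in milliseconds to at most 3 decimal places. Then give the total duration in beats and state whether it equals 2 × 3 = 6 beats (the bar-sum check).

1) 0.0ms=0b +1542.857ms=9/2b
2) 1542.857ms=9/2b +514.286ms=3/2b
Σ=6b of 6 (175bpm 3/4) — PASS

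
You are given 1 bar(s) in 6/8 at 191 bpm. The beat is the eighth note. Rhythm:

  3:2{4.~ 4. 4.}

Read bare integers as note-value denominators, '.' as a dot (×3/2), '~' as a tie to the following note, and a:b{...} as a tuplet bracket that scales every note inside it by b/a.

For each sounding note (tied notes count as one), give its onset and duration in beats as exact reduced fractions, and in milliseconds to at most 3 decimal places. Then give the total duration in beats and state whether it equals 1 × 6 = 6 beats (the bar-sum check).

1) 0.0ms=0b +1256.545ms=4b
2) 1256.545ms=4b +628.272ms=2b
Σ=6b of 6 (191bpm 6/8) — PASS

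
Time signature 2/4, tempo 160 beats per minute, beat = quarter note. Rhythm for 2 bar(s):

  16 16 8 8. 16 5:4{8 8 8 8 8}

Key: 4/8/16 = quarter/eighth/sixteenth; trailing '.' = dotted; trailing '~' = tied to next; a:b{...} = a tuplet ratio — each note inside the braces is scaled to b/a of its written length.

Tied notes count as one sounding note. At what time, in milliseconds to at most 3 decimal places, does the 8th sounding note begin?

note 8 onset = 14/5b = 1050.0ms

1. 0.0ms @ 0 + 93.75ms (1/4)
2. 93.75ms @ 1/4 + 93.75ms (1/4)
3. 187.5ms @ 1/2 + 187.5ms (1/2)
4. 375.0ms @ 1 + 281.25ms (3/4)
5. 656.25ms @ 7/4 + 93.75ms (1/4)
6. 750.0ms @ 2 + 150.0ms (2/5)
7. 900.0ms @ 12/5 + 150.0ms (2/5)
8. 1050.0ms @ 14/5 + 150.0ms (2/5)
9. 1200.0ms @ 16/5 + 150.0ms (2/5)
10. 1350.0ms @ 18/5 + 150.0ms (2/5)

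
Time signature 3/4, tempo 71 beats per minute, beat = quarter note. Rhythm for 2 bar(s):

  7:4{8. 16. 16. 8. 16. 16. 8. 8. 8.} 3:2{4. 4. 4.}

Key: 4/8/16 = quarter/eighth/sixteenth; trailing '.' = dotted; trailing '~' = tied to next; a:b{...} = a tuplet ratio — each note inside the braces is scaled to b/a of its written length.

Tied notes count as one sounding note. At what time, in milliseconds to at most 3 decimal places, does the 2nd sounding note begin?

1. 0.0ms @ 0 + 362.173ms (3/7)
2. 362.173ms @ 3/7 + 181.087ms (3/14)
3. 543.26ms @ 9/14 + 181.087ms (3/14)
4. 724.346ms @ 6/7 + 362.173ms (3/7)
5. 1086.519ms @ 9/7 + 181.087ms (3/14)
6. 1267.606ms @ 3/2 + 181.087ms (3/14)
7. 1448.692ms @ 12/7 + 362.173ms (3/7)
8. 1810.865ms @ 15/7 + 362.173ms (3/7)
9. 2173.038ms @ 18/7 + 362.173ms (3/7)
10. 2535.211ms @ 3 + 845.07ms (1)
11. 3380.282ms @ 4 + 845.07ms (1)
12. 4225.352ms @ 5 + 845.07ms (1)

note 2 onset = 3/7b = 362.173ms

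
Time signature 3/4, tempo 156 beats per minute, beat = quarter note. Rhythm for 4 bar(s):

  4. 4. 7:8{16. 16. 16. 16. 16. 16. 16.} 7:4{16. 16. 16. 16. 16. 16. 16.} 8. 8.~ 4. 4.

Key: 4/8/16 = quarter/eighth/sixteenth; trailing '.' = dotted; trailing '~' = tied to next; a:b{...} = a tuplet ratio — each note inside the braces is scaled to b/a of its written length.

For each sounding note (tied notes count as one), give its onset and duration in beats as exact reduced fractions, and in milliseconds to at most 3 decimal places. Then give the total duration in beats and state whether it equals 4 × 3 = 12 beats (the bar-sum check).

1) 0.0ms=0b +576.923ms=3/2b
2) 576.923ms=3/2b +576.923ms=3/2b
3) 1153.846ms=3b +164.835ms=3/7b
4) 1318.681ms=24/7b +164.835ms=3/7b
5) 1483.516ms=27/7b +164.835ms=3/7b
6) 1648.352ms=30/7b +164.835ms=3/7b
7) 1813.187ms=33/7b +164.835ms=3/7b
8) 1978.022ms=36/7b +164.835ms=3/7b
9) 2142.857ms=39/7b +164.835ms=3/7b
10) 2307.692ms=6b +82.418ms=3/14b
11) 2390.11ms=87/14b +82.418ms=3/14b
12) 2472.527ms=45/7b +82.418ms=3/14b
13) 2554.945ms=93/14b +82.418ms=3/14b
14) 2637.363ms=48/7b +82.418ms=3/14b
15) 2719.78ms=99/14b +82.418ms=3/14b
16) 2802.198ms=51/7b +82.418ms=3/14b
17) 2884.615ms=15/2b +288.462ms=3/4b
18) 3173.077ms=33/4b +865.385ms=9/4b
19) 4038.462ms=21/2b +576.923ms=3/2b
Σ=12b of 12 (156bpm 3/4) — PASS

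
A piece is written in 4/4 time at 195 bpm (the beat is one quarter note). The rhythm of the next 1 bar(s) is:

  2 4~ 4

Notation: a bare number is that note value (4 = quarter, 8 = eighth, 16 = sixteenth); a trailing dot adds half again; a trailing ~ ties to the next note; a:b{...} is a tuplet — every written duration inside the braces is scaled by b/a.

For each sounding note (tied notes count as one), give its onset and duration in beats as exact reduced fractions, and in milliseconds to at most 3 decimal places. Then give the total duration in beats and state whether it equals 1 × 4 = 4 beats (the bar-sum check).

1) 0.0ms=0b +615.385ms=2b
2) 615.385ms=2b +615.385ms=2b
Σ=4b of 4 (195bpm 4/4) — PASS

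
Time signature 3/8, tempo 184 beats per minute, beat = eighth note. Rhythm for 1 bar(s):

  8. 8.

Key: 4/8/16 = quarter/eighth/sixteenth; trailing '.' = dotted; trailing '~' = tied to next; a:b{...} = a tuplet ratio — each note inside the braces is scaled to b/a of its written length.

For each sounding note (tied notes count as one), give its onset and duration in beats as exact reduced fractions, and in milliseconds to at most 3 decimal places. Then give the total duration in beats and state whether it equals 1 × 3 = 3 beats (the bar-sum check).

1) 0.0ms=0b +489.13ms=3/2b
2) 489.13ms=3/2b +489.13ms=3/2b
Σ=3b of 3 (184bpm 3/8) — PASS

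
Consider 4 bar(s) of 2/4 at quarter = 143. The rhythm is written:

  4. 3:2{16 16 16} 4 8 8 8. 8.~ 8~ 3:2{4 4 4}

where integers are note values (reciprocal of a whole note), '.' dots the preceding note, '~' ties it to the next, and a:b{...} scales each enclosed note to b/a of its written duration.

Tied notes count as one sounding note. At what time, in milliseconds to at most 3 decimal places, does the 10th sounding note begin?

note 10 onset = 20/3b = 2797.203ms

1. 0.0ms @ 0 + 629.371ms (3/2)
2. 629.371ms @ 3/2 + 69.93ms (1/6)
3. 699.301ms @ 5/3 + 69.93ms (1/6)
4. 769.231ms @ 11/6 + 69.93ms (1/6)
5. 839.161ms @ 2 + 419.58ms (1)
6. 1258.741ms @ 3 + 209.79ms (1/2)
7. 1468.531ms @ 7/2 + 209.79ms (1/2)
8. 1678.322ms @ 4 + 314.685ms (3/4)
9. 1993.007ms @ 19/4 + 804.196ms (23/12)
10. 2797.203ms @ 20/3 + 279.72ms (2/3)
11. 3076.923ms @ 22/3 + 279.72ms (2/3)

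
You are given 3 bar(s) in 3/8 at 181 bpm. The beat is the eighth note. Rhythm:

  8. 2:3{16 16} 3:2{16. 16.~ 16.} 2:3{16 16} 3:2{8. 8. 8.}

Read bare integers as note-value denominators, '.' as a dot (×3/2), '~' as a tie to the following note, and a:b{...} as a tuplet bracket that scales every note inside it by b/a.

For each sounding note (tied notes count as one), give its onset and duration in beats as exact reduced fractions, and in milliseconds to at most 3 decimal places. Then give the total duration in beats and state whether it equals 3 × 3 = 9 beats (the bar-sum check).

1) 0.0ms=0b +497.238ms=3/2b
2) 497.238ms=3/2b +248.619ms=3/4b
3) 745.856ms=9/4b +248.619ms=3/4b
4) 994.475ms=3b +165.746ms=1/2b
5) 1160.221ms=7/2b +331.492ms=1b
6) 1491.713ms=9/2b +248.619ms=3/4b
7) 1740.331ms=21/4b +248.619ms=3/4b
8) 1988.95ms=6b +331.492ms=1b
9) 2320.442ms=7b +331.492ms=1b
10) 2651.934ms=8b +331.492ms=1b
Σ=9b of 9 (181bpm 3/8) — PASS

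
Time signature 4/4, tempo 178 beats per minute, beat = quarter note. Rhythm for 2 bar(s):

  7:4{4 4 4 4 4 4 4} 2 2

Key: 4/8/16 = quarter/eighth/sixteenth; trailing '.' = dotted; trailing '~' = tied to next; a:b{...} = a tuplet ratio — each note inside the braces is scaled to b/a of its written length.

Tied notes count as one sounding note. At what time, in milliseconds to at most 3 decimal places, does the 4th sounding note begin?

1. 0.0ms @ 0 + 192.616ms (4/7)
2. 192.616ms @ 4/7 + 192.616ms (4/7)
3. 385.233ms @ 8/7 + 192.616ms (4/7)
4. 577.849ms @ 12/7 + 192.616ms (4/7)
5. 770.465ms @ 16/7 + 192.616ms (4/7)
6. 963.082ms @ 20/7 + 192.616ms (4/7)
7. 1155.698ms @ 24/7 + 192.616ms (4/7)
8. 1348.315ms @ 4 + 674.157ms (2)
9. 2022.472ms @ 6 + 674.157ms (2)

note 4 onset = 12/7b = 577.849ms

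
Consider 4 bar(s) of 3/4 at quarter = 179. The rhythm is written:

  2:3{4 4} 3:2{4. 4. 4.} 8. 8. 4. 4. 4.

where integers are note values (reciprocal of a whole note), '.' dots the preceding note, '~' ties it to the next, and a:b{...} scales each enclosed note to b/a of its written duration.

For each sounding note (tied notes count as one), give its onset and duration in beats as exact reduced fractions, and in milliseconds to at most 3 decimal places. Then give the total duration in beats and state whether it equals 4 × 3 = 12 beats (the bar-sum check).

1) 0.0ms=0b +502.793ms=3/2b
2) 502.793ms=3/2b +502.793ms=3/2b
3) 1005.587ms=3b +335.196ms=1b
4) 1340.782ms=4b +335.196ms=1b
5) 1675.978ms=5b +335.196ms=1b
6) 2011.173ms=6b +251.397ms=3/4b
7) 2262.57ms=27/4b +251.397ms=3/4b
8) 2513.966ms=15/2b +502.793ms=3/2b
9) 3016.76ms=9b +502.793ms=3/2b
10) 3519.553ms=21/2b +502.793ms=3/2b
Σ=12b of 12 (179bpm 3/4) — PASS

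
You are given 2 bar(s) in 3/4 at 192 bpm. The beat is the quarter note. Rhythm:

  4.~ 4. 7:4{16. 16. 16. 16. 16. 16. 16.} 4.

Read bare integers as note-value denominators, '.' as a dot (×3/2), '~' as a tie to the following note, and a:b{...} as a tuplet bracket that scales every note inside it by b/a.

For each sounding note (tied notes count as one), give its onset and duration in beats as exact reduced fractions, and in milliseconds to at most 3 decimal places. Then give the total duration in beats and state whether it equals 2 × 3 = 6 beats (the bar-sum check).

1) 0.0ms=0b +937.5ms=3b
2) 937.5ms=3b +66.964ms=3/14b
3) 1004.464ms=45/14b +66.964ms=3/14b
4) 1071.429ms=24/7b +66.964ms=3/14b
5) 1138.393ms=51/14b +66.964ms=3/14b
6) 1205.357ms=27/7b +66.964ms=3/14b
7) 1272.321ms=57/14b +66.964ms=3/14b
8) 1339.286ms=30/7b +66.964ms=3/14b
9) 1406.25ms=9/2b +468.75ms=3/2b
Σ=6b of 6 (192bpm 3/4) — PASS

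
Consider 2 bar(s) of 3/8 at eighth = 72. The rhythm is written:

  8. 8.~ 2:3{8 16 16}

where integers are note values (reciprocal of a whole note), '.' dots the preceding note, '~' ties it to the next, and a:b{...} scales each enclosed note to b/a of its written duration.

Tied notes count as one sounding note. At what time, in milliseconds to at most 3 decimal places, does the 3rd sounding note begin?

1. 0.0ms @ 0 + 1250.0ms (3/2)
2. 1250.0ms @ 3/2 + 2500.0ms (3)
3. 3750.0ms @ 9/2 + 625.0ms (3/4)
4. 4375.0ms @ 21/4 + 625.0ms (3/4)

note 3 onset = 9/2b = 3750.0ms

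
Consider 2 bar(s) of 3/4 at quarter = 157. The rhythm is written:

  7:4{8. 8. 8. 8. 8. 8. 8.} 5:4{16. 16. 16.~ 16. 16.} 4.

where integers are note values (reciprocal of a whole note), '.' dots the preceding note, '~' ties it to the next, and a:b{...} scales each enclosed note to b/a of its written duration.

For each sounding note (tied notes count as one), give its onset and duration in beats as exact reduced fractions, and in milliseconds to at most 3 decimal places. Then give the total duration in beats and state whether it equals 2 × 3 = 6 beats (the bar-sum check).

1) 0.0ms=0b +163.785ms=3/7b
2) 163.785ms=3/7b +163.785ms=3/7b
3) 327.571ms=6/7b +163.785ms=3/7b
4) 491.356ms=9/7b +163.785ms=3/7b
5) 655.141ms=12/7b +163.785ms=3/7b
6) 818.926ms=15/7b +163.785ms=3/7b
7) 982.712ms=18/7b +163.785ms=3/7b
8) 1146.497ms=3b +114.65ms=3/10b
9) 1261.146ms=33/10b +114.65ms=3/10b
10) 1375.796ms=18/5b +229.299ms=3/5b
11) 1605.096ms=21/5b +114.65ms=3/10b
12) 1719.745ms=9/2b +573.248ms=3/2b
Σ=6b of 6 (157bpm 3/4) — PASS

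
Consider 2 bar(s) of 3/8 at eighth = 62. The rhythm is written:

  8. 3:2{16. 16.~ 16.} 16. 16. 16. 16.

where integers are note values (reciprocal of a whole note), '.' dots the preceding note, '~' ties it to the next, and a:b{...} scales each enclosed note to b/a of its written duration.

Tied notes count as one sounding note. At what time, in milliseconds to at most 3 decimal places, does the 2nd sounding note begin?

note 2 onset = 3/2b = 1451.613ms

1. 0.0ms @ 0 + 1451.613ms (3/2)
2. 1451.613ms @ 3/2 + 483.871ms (1/2)
3. 1935.484ms @ 2 + 967.742ms (1)
4. 2903.226ms @ 3 + 725.806ms (3/4)
5. 3629.032ms @ 15/4 + 725.806ms (3/4)
6. 4354.839ms @ 9/2 + 725.806ms (3/4)
7. 5080.645ms @ 21/4 + 725.806ms (3/4)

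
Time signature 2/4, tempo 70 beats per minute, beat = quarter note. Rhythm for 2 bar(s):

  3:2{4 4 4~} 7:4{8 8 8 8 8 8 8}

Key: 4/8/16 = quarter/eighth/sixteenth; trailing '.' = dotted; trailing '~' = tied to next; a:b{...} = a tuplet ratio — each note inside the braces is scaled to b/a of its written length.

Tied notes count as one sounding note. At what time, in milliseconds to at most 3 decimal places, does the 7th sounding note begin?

1. 0.0ms @ 0 + 571.429ms (2/3)
2. 571.429ms @ 2/3 + 571.429ms (2/3)
3. 1142.857ms @ 4/3 + 816.327ms (20/21)
4. 1959.184ms @ 16/7 + 244.898ms (2/7)
5. 2204.082ms @ 18/7 + 244.898ms (2/7)
6. 2448.98ms @ 20/7 + 244.898ms (2/7)
7. 2693.878ms @ 22/7 + 244.898ms (2/7)
8. 2938.776ms @ 24/7 + 244.898ms (2/7)
9. 3183.673ms @ 26/7 + 244.898ms (2/7)

note 7 onset = 22/7b = 2693.878ms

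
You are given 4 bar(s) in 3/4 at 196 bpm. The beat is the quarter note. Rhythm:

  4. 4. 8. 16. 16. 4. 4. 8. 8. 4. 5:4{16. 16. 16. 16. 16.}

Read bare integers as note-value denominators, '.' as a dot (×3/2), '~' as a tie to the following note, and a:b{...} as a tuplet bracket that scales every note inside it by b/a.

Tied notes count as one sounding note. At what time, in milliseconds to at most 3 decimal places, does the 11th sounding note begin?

1. 0.0ms @ 0 + 459.184ms (3/2)
2. 459.184ms @ 3/2 + 459.184ms (3/2)
3. 918.367ms @ 3 + 229.592ms (3/4)
4. 1147.959ms @ 15/4 + 114.796ms (3/8)
5. 1262.755ms @ 33/8 + 114.796ms (3/8)
6. 1377.551ms @ 9/2 + 459.184ms (3/2)
7. 1836.735ms @ 6 + 459.184ms (3/2)
8. 2295.918ms @ 15/2 + 229.592ms (3/4)
9. 2525.51ms @ 33/4 + 229.592ms (3/4)
10. 2755.102ms @ 9 + 459.184ms (3/2)
11. 3214.286ms @ 21/2 + 91.837ms (3/10)
12. 3306.122ms @ 54/5 + 91.837ms (3/10)
13. 3397.959ms @ 111/10 + 91.837ms (3/10)
14. 3489.796ms @ 57/5 + 91.837ms (3/10)
15. 3581.633ms @ 117/10 + 91.837ms (3/10)

note 11 onset = 21/2b = 3214.286ms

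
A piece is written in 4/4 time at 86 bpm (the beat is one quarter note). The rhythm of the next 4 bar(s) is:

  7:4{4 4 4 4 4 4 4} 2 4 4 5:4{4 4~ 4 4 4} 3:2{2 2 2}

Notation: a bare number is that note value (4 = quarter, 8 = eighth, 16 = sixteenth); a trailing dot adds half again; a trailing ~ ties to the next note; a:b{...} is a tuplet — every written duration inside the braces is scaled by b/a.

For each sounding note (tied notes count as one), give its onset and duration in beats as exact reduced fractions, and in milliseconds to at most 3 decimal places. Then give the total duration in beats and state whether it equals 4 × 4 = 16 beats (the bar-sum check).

1) 0.0ms=0b +398.671ms=4/7b
2) 398.671ms=4/7b +398.671ms=4/7b
3) 797.342ms=8/7b +398.671ms=4/7b
4) 1196.013ms=12/7b +398.671ms=4/7b
5) 1594.684ms=16/7b +398.671ms=4/7b
6) 1993.355ms=20/7b +398.671ms=4/7b
7) 2392.027ms=24/7b +398.671ms=4/7b
8) 2790.698ms=4b +1395.349ms=2b
9) 4186.047ms=6b +697.674ms=1b
10) 4883.721ms=7b +697.674ms=1b
11) 5581.395ms=8b +558.14ms=4/5b
12) 6139.535ms=44/5b +1116.279ms=8/5b
13) 7255.814ms=52/5b +558.14ms=4/5b
14) 7813.953ms=56/5b +558.14ms=4/5b
15) 8372.093ms=12b +930.233ms=4/3b
16) 9302.326ms=40/3b +930.233ms=4/3b
17) 10232.558ms=44/3b +930.233ms=4/3b
Σ=16b of 16 (86bpm 4/4) — PASS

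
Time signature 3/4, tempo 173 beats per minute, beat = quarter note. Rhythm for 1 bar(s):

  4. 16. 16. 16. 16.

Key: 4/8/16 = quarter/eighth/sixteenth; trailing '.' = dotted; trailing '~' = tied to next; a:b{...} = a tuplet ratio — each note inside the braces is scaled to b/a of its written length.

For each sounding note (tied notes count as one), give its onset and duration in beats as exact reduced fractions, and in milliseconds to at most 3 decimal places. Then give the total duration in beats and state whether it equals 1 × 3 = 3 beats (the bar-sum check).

1) 0.0ms=0b +520.231ms=3/2b
2) 520.231ms=3/2b +130.058ms=3/8b
3) 650.289ms=15/8b +130.058ms=3/8b
4) 780.347ms=9/4b +130.058ms=3/8b
5) 910.405ms=21/8b +130.058ms=3/8b
Σ=3b of 3 (173bpm 3/4) — PASS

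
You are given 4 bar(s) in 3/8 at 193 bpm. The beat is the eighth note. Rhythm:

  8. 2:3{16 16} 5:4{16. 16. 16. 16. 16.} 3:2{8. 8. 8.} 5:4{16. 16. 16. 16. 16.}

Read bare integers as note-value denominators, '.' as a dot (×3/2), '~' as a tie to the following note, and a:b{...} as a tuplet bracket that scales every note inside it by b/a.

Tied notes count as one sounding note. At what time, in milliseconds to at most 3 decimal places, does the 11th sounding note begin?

1. 0.0ms @ 0 + 466.321ms (3/2)
2. 466.321ms @ 3/2 + 233.161ms (3/4)
3. 699.482ms @ 9/4 + 233.161ms (3/4)
4. 932.642ms @ 3 + 186.528ms (3/5)
5. 1119.171ms @ 18/5 + 186.528ms (3/5)
6. 1305.699ms @ 21/5 + 186.528ms (3/5)
7. 1492.228ms @ 24/5 + 186.528ms (3/5)
8. 1678.756ms @ 27/5 + 186.528ms (3/5)
9. 1865.285ms @ 6 + 310.881ms (1)
10. 2176.166ms @ 7 + 310.881ms (1)
11. 2487.047ms @ 8 + 310.881ms (1)
12. 2797.927ms @ 9 + 186.528ms (3/5)
13. 2984.456ms @ 48/5 + 186.528ms (3/5)
14. 3170.984ms @ 51/5 + 186.528ms (3/5)
15. 3357.513ms @ 54/5 + 186.528ms (3/5)
16. 3544.041ms @ 57/5 + 186.528ms (3/5)

note 11 onset = 8b = 2487.047ms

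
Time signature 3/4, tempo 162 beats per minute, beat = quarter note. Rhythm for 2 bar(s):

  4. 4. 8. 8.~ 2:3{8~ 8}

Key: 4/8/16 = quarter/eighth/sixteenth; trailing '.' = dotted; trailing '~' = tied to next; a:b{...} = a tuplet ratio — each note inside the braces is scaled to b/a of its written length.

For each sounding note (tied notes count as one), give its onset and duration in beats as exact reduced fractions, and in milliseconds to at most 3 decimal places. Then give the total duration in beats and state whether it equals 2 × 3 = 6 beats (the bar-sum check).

1) 0.0ms=0b +555.556ms=3/2b
2) 555.556ms=3/2b +555.556ms=3/2b
3) 1111.111ms=3b +277.778ms=3/4b
4) 1388.889ms=15/4b +833.333ms=9/4b
Σ=6b of 6 (162bpm 3/4) — PASS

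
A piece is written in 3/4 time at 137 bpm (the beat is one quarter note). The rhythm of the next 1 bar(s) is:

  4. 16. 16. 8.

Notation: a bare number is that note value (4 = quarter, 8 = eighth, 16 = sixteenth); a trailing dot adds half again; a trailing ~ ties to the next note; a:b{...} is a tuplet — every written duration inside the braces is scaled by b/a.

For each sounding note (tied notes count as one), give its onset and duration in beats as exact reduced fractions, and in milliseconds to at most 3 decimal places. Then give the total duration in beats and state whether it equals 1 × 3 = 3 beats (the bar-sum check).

1) 0.0ms=0b +656.934ms=3/2b
2) 656.934ms=3/2b +164.234ms=3/8b
3) 821.168ms=15/8b +164.234ms=3/8b
4) 985.401ms=9/4b +328.467ms=3/4b
Σ=3b of 3 (137bpm 3/4) — PASS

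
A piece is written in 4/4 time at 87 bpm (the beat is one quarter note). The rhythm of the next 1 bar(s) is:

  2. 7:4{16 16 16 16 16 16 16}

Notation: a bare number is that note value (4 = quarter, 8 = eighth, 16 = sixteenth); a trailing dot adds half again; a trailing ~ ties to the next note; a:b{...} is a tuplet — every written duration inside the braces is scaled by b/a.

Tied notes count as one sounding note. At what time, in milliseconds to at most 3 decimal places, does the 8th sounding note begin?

1. 0.0ms @ 0 + 2068.966ms (3)
2. 2068.966ms @ 3 + 98.522ms (1/7)
3. 2167.488ms @ 22/7 + 98.522ms (1/7)
4. 2266.01ms @ 23/7 + 98.522ms (1/7)
5. 2364.532ms @ 24/7 + 98.522ms (1/7)
6. 2463.054ms @ 25/7 + 98.522ms (1/7)
7. 2561.576ms @ 26/7 + 98.522ms (1/7)
8. 2660.099ms @ 27/7 + 98.522ms (1/7)

note 8 onset = 27/7b = 2660.099ms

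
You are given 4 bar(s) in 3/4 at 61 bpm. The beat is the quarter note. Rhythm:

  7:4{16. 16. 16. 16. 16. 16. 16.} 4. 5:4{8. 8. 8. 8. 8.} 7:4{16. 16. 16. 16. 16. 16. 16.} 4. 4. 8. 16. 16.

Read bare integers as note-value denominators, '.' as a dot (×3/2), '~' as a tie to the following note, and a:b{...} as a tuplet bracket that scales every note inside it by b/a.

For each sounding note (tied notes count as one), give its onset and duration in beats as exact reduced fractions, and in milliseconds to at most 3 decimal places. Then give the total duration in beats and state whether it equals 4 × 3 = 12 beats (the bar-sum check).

1) 0.0ms=0b +210.773ms=3/14b
2) 210.773ms=3/14b +210.773ms=3/14b
3) 421.546ms=3/7b +210.773ms=3/14b
4) 632.319ms=9/14b +210.773ms=3/14b
5) 843.091ms=6/7b +210.773ms=3/14b
6) 1053.864ms=15/14b +210.773ms=3/14b
7) 1264.637ms=9/7b +210.773ms=3/14b
8) 1475.41ms=3/2b +1475.41ms=3/2b
9) 2950.82ms=3b +590.164ms=3/5b
10) 3540.984ms=18/5b +590.164ms=3/5b
11) 4131.148ms=21/5b +590.164ms=3/5b
12) 4721.311ms=24/5b +590.164ms=3/5b
13) 5311.475ms=27/5b +590.164ms=3/5b
14) 5901.639ms=6b +210.773ms=3/14b
15) 6112.412ms=87/14b +210.773ms=3/14b
16) 6323.185ms=45/7b +210.773ms=3/14b
17) 6533.958ms=93/14b +210.773ms=3/14b
18) 6744.731ms=48/7b +210.773ms=3/14b
19) 6955.504ms=99/14b +210.773ms=3/14b
20) 7166.276ms=51/7b +210.773ms=3/14b
21) 7377.049ms=15/2b +1475.41ms=3/2b
22) 8852.459ms=9b +1475.41ms=3/2b
23) 10327.869ms=21/2b +737.705ms=3/4b
24) 11065.574ms=45/4b +368.852ms=3/8b
25) 11434.426ms=93/8b +368.852ms=3/8b
Σ=12b of 12 (61bpm 3/4) — PASS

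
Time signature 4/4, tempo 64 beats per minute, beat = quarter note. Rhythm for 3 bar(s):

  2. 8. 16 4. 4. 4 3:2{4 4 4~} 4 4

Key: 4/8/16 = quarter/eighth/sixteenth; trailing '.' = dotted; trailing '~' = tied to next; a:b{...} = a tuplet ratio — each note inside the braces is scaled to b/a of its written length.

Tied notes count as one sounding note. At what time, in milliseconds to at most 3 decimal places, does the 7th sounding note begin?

note 7 onset = 8b = 7500.0ms

1. 0.0ms @ 0 + 2812.5ms (3)
2. 2812.5ms @ 3 + 703.125ms (3/4)
3. 3515.625ms @ 15/4 + 234.375ms (1/4)
4. 3750.0ms @ 4 + 1406.25ms (3/2)
5. 5156.25ms @ 11/2 + 1406.25ms (3/2)
6. 6562.5ms @ 7 + 937.5ms (1)
7. 7500.0ms @ 8 + 625.0ms (2/3)
8. 8125.0ms @ 26/3 + 625.0ms (2/3)
9. 8750.0ms @ 28/3 + 1562.5ms (5/3)
10. 10312.5ms @ 11 + 937.5ms (1)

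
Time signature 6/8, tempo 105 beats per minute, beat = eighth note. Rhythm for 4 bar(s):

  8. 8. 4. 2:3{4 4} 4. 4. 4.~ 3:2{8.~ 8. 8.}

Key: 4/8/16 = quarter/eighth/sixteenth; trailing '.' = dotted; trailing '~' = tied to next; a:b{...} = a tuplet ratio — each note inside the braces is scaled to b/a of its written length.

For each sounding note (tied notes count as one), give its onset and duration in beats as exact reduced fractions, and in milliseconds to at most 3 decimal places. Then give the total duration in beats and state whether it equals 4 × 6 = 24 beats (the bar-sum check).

1) 0.0ms=0b +857.143ms=3/2b
2) 857.143ms=3/2b +857.143ms=3/2b
3) 1714.286ms=3b +1714.286ms=3b
4) 3428.571ms=6b +1714.286ms=3b
5) 5142.857ms=9b +1714.286ms=3b
6) 6857.143ms=12b +1714.286ms=3b
7) 8571.429ms=15b +1714.286ms=3b
8) 10285.714ms=18b +2857.143ms=5b
9) 13142.857ms=23b +571.429ms=1b
Σ=24b of 24 (105bpm 6/8) — PASS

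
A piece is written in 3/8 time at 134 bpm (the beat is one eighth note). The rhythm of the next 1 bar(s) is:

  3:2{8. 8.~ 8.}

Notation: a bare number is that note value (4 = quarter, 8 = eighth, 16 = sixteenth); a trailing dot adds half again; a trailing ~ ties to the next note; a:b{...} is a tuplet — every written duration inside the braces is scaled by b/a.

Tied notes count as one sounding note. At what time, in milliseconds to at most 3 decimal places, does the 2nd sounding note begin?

note 2 onset = 1b = 447.761ms

1. 0.0ms @ 0 + 447.761ms (1)
2. 447.761ms @ 1 + 895.522ms (2)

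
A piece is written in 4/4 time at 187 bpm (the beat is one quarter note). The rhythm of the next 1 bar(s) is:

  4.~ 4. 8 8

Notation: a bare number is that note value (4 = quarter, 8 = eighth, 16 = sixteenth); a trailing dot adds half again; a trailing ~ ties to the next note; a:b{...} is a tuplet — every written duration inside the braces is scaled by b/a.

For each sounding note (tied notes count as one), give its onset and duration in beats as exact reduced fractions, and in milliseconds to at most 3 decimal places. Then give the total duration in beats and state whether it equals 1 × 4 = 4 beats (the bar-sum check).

1) 0.0ms=0b +962.567ms=3b
2) 962.567ms=3b +160.428ms=1/2b
3) 1122.995ms=7/2b +160.428ms=1/2b
Σ=4b of 4 (187bpm 4/4) — PASS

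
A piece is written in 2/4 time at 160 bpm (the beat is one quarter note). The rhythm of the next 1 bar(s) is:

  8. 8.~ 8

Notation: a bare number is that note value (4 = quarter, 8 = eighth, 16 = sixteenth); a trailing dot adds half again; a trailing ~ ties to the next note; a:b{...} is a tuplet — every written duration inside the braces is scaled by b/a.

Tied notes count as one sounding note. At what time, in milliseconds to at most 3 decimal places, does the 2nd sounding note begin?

1. 0.0ms @ 0 + 281.25ms (3/4)
2. 281.25ms @ 3/4 + 468.75ms (5/4)

note 2 onset = 3/4b = 281.25ms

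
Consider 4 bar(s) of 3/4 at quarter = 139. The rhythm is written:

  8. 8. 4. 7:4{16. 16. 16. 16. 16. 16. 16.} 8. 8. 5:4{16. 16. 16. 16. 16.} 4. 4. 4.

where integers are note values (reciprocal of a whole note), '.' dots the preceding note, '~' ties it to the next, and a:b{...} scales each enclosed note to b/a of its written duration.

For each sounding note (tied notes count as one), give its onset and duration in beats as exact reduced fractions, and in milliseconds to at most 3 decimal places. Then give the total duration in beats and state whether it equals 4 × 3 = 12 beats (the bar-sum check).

1) 0.0ms=0b +323.741ms=3/4b
2) 323.741ms=3/4b +323.741ms=3/4b
3) 647.482ms=3/2b +647.482ms=3/2b
4) 1294.964ms=3b +92.497ms=3/14b
5) 1387.461ms=45/14b +92.497ms=3/14b
6) 1479.959ms=24/7b +92.497ms=3/14b
7) 1572.456ms=51/14b +92.497ms=3/14b
8) 1664.954ms=27/7b +92.497ms=3/14b
9) 1757.451ms=57/14b +92.497ms=3/14b
10) 1849.949ms=30/7b +92.497ms=3/14b
11) 1942.446ms=9/2b +323.741ms=3/4b
12) 2266.187ms=21/4b +323.741ms=3/4b
13) 2589.928ms=6b +129.496ms=3/10b
14) 2719.424ms=63/10b +129.496ms=3/10b
15) 2848.921ms=33/5b +129.496ms=3/10b
16) 2978.417ms=69/10b +129.496ms=3/10b
17) 3107.914ms=36/5b +129.496ms=3/10b
18) 3237.41ms=15/2b +647.482ms=3/2b
19) 3884.892ms=9b +647.482ms=3/2b
20) 4532.374ms=21/2b +647.482ms=3/2b
Σ=12b of 12 (139bpm 3/4) — PASS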